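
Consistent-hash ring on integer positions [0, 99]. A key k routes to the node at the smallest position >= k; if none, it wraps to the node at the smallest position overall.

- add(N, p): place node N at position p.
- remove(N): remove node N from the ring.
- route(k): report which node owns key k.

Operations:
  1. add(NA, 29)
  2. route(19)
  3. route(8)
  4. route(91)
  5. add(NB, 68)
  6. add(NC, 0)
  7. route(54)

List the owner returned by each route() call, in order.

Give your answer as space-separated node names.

Op 1: add NA@29 -> ring=[29:NA]
Op 2: route key 19: smallest pos >= 19 is 29 -> NA
Op 3: route key 8: smallest pos >= 8 is 29 -> NA
Op 4: route key 91: none >= 91, wrap to smallest pos 29 -> NA
Op 5: add NB@68 -> ring=[29:NA,68:NB]
Op 6: add NC@0 -> ring=[0:NC,29:NA,68:NB]
Op 7: route key 54: smallest pos >= 54 is 68 -> NB

Answer: NA NA NA NB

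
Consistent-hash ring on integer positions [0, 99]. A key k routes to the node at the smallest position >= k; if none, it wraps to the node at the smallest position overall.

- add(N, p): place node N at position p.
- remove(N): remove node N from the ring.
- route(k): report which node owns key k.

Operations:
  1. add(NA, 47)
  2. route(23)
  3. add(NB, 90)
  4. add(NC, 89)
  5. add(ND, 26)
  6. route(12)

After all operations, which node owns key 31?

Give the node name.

Answer: NA

Derivation:
Op 1: add NA@47 -> ring=[47:NA]
Op 2: route key 23: smallest pos >= 23 is 47 -> NA
Op 3: add NB@90 -> ring=[47:NA,90:NB]
Op 4: add NC@89 -> ring=[47:NA,89:NC,90:NB]
Op 5: add ND@26 -> ring=[26:ND,47:NA,89:NC,90:NB]
Op 6: route key 12: smallest pos >= 12 is 26 -> ND
Final route key 31: smallest pos >= 31 is 47 -> NA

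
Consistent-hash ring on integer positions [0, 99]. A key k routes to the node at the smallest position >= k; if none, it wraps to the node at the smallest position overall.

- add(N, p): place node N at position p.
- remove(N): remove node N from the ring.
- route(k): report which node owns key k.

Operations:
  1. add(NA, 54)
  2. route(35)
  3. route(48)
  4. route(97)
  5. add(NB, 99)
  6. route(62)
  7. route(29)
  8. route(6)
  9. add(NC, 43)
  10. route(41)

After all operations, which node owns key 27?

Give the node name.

Op 1: add NA@54 -> ring=[54:NA]
Op 2: route key 35: smallest pos >= 35 is 54 -> NA
Op 3: route key 48: smallest pos >= 48 is 54 -> NA
Op 4: route key 97: none >= 97, wrap to smallest pos 54 -> NA
Op 5: add NB@99 -> ring=[54:NA,99:NB]
Op 6: route key 62: smallest pos >= 62 is 99 -> NB
Op 7: route key 29: smallest pos >= 29 is 54 -> NA
Op 8: route key 6: smallest pos >= 6 is 54 -> NA
Op 9: add NC@43 -> ring=[43:NC,54:NA,99:NB]
Op 10: route key 41: smallest pos >= 41 is 43 -> NC
Final route key 27: smallest pos >= 27 is 43 -> NC

Answer: NC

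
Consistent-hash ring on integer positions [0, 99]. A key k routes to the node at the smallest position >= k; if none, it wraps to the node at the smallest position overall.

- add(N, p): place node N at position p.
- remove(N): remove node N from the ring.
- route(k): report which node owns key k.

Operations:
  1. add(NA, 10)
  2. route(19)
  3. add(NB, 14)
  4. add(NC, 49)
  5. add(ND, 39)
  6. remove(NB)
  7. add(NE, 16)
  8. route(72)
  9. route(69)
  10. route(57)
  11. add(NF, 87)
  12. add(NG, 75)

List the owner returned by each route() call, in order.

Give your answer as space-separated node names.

Answer: NA NA NA NA

Derivation:
Op 1: add NA@10 -> ring=[10:NA]
Op 2: route key 19: none >= 19, wrap to smallest pos 10 -> NA
Op 3: add NB@14 -> ring=[10:NA,14:NB]
Op 4: add NC@49 -> ring=[10:NA,14:NB,49:NC]
Op 5: add ND@39 -> ring=[10:NA,14:NB,39:ND,49:NC]
Op 6: remove NB -> ring=[10:NA,39:ND,49:NC]
Op 7: add NE@16 -> ring=[10:NA,16:NE,39:ND,49:NC]
Op 8: route key 72: none >= 72, wrap to smallest pos 10 -> NA
Op 9: route key 69: none >= 69, wrap to smallest pos 10 -> NA
Op 10: route key 57: none >= 57, wrap to smallest pos 10 -> NA
Op 11: add NF@87 -> ring=[10:NA,16:NE,39:ND,49:NC,87:NF]
Op 12: add NG@75 -> ring=[10:NA,16:NE,39:ND,49:NC,75:NG,87:NF]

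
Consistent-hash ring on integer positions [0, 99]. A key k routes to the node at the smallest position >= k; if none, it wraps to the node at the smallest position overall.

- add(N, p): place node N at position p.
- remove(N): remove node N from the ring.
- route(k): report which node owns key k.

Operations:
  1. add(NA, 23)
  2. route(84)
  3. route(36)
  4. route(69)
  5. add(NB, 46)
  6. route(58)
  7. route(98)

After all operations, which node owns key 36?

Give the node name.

Op 1: add NA@23 -> ring=[23:NA]
Op 2: route key 84: none >= 84, wrap to smallest pos 23 -> NA
Op 3: route key 36: none >= 36, wrap to smallest pos 23 -> NA
Op 4: route key 69: none >= 69, wrap to smallest pos 23 -> NA
Op 5: add NB@46 -> ring=[23:NA,46:NB]
Op 6: route key 58: none >= 58, wrap to smallest pos 23 -> NA
Op 7: route key 98: none >= 98, wrap to smallest pos 23 -> NA
Final route key 36: smallest pos >= 36 is 46 -> NB

Answer: NB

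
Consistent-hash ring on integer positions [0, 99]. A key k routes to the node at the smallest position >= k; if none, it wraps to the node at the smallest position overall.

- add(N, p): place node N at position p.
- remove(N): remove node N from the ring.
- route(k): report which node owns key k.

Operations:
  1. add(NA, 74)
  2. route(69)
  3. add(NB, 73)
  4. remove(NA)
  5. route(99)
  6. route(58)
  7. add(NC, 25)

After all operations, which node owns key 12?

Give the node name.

Answer: NC

Derivation:
Op 1: add NA@74 -> ring=[74:NA]
Op 2: route key 69: smallest pos >= 69 is 74 -> NA
Op 3: add NB@73 -> ring=[73:NB,74:NA]
Op 4: remove NA -> ring=[73:NB]
Op 5: route key 99: none >= 99, wrap to smallest pos 73 -> NB
Op 6: route key 58: smallest pos >= 58 is 73 -> NB
Op 7: add NC@25 -> ring=[25:NC,73:NB]
Final route key 12: smallest pos >= 12 is 25 -> NC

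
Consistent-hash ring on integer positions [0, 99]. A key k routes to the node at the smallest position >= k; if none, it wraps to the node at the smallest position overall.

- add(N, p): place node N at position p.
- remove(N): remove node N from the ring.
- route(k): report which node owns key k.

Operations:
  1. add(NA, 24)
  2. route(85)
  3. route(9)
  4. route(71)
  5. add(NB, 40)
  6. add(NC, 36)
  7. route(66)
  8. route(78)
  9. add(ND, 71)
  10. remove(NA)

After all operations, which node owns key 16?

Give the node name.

Answer: NC

Derivation:
Op 1: add NA@24 -> ring=[24:NA]
Op 2: route key 85: none >= 85, wrap to smallest pos 24 -> NA
Op 3: route key 9: smallest pos >= 9 is 24 -> NA
Op 4: route key 71: none >= 71, wrap to smallest pos 24 -> NA
Op 5: add NB@40 -> ring=[24:NA,40:NB]
Op 6: add NC@36 -> ring=[24:NA,36:NC,40:NB]
Op 7: route key 66: none >= 66, wrap to smallest pos 24 -> NA
Op 8: route key 78: none >= 78, wrap to smallest pos 24 -> NA
Op 9: add ND@71 -> ring=[24:NA,36:NC,40:NB,71:ND]
Op 10: remove NA -> ring=[36:NC,40:NB,71:ND]
Final route key 16: smallest pos >= 16 is 36 -> NC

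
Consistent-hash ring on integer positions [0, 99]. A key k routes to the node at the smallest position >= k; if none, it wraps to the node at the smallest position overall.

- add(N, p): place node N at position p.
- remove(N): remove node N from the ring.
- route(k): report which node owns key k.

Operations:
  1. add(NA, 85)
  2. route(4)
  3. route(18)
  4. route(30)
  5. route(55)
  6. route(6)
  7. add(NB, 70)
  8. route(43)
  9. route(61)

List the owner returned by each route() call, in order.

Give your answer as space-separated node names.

Op 1: add NA@85 -> ring=[85:NA]
Op 2: route key 4: smallest pos >= 4 is 85 -> NA
Op 3: route key 18: smallest pos >= 18 is 85 -> NA
Op 4: route key 30: smallest pos >= 30 is 85 -> NA
Op 5: route key 55: smallest pos >= 55 is 85 -> NA
Op 6: route key 6: smallest pos >= 6 is 85 -> NA
Op 7: add NB@70 -> ring=[70:NB,85:NA]
Op 8: route key 43: smallest pos >= 43 is 70 -> NB
Op 9: route key 61: smallest pos >= 61 is 70 -> NB

Answer: NA NA NA NA NA NB NB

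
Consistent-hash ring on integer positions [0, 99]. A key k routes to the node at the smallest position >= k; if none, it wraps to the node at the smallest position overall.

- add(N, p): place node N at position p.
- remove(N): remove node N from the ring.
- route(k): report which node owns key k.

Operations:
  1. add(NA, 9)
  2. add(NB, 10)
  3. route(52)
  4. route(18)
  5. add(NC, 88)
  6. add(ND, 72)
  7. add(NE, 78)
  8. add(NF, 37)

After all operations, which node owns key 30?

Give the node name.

Op 1: add NA@9 -> ring=[9:NA]
Op 2: add NB@10 -> ring=[9:NA,10:NB]
Op 3: route key 52: none >= 52, wrap to smallest pos 9 -> NA
Op 4: route key 18: none >= 18, wrap to smallest pos 9 -> NA
Op 5: add NC@88 -> ring=[9:NA,10:NB,88:NC]
Op 6: add ND@72 -> ring=[9:NA,10:NB,72:ND,88:NC]
Op 7: add NE@78 -> ring=[9:NA,10:NB,72:ND,78:NE,88:NC]
Op 8: add NF@37 -> ring=[9:NA,10:NB,37:NF,72:ND,78:NE,88:NC]
Final route key 30: smallest pos >= 30 is 37 -> NF

Answer: NF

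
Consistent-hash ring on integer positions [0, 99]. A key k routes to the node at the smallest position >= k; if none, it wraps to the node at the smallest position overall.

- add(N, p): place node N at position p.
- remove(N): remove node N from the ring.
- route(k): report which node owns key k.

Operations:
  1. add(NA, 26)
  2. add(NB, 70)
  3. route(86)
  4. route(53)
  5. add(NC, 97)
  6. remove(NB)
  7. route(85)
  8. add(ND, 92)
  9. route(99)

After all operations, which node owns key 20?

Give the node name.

Answer: NA

Derivation:
Op 1: add NA@26 -> ring=[26:NA]
Op 2: add NB@70 -> ring=[26:NA,70:NB]
Op 3: route key 86: none >= 86, wrap to smallest pos 26 -> NA
Op 4: route key 53: smallest pos >= 53 is 70 -> NB
Op 5: add NC@97 -> ring=[26:NA,70:NB,97:NC]
Op 6: remove NB -> ring=[26:NA,97:NC]
Op 7: route key 85: smallest pos >= 85 is 97 -> NC
Op 8: add ND@92 -> ring=[26:NA,92:ND,97:NC]
Op 9: route key 99: none >= 99, wrap to smallest pos 26 -> NA
Final route key 20: smallest pos >= 20 is 26 -> NA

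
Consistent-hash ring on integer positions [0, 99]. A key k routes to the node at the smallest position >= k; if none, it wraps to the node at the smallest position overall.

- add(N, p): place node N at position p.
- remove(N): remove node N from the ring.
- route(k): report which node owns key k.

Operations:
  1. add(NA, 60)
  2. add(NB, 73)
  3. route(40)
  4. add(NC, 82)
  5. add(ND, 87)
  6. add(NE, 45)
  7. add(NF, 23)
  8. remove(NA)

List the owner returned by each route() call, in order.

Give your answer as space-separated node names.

Op 1: add NA@60 -> ring=[60:NA]
Op 2: add NB@73 -> ring=[60:NA,73:NB]
Op 3: route key 40: smallest pos >= 40 is 60 -> NA
Op 4: add NC@82 -> ring=[60:NA,73:NB,82:NC]
Op 5: add ND@87 -> ring=[60:NA,73:NB,82:NC,87:ND]
Op 6: add NE@45 -> ring=[45:NE,60:NA,73:NB,82:NC,87:ND]
Op 7: add NF@23 -> ring=[23:NF,45:NE,60:NA,73:NB,82:NC,87:ND]
Op 8: remove NA -> ring=[23:NF,45:NE,73:NB,82:NC,87:ND]

Answer: NA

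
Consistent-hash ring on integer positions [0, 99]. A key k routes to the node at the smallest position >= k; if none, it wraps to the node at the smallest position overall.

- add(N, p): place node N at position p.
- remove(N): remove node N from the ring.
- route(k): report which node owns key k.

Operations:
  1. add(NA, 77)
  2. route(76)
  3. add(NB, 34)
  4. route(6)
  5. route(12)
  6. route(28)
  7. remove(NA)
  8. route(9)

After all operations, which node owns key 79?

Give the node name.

Op 1: add NA@77 -> ring=[77:NA]
Op 2: route key 76: smallest pos >= 76 is 77 -> NA
Op 3: add NB@34 -> ring=[34:NB,77:NA]
Op 4: route key 6: smallest pos >= 6 is 34 -> NB
Op 5: route key 12: smallest pos >= 12 is 34 -> NB
Op 6: route key 28: smallest pos >= 28 is 34 -> NB
Op 7: remove NA -> ring=[34:NB]
Op 8: route key 9: smallest pos >= 9 is 34 -> NB
Final route key 79: none >= 79, wrap to smallest pos 34 -> NB

Answer: NB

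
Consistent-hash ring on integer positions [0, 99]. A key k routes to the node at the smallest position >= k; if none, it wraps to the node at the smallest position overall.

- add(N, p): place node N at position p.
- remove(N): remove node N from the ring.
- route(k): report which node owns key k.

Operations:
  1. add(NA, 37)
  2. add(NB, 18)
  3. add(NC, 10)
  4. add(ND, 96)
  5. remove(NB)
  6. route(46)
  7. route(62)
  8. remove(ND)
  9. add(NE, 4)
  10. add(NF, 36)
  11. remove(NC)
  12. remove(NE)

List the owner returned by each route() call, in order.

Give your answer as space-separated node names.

Op 1: add NA@37 -> ring=[37:NA]
Op 2: add NB@18 -> ring=[18:NB,37:NA]
Op 3: add NC@10 -> ring=[10:NC,18:NB,37:NA]
Op 4: add ND@96 -> ring=[10:NC,18:NB,37:NA,96:ND]
Op 5: remove NB -> ring=[10:NC,37:NA,96:ND]
Op 6: route key 46: smallest pos >= 46 is 96 -> ND
Op 7: route key 62: smallest pos >= 62 is 96 -> ND
Op 8: remove ND -> ring=[10:NC,37:NA]
Op 9: add NE@4 -> ring=[4:NE,10:NC,37:NA]
Op 10: add NF@36 -> ring=[4:NE,10:NC,36:NF,37:NA]
Op 11: remove NC -> ring=[4:NE,36:NF,37:NA]
Op 12: remove NE -> ring=[36:NF,37:NA]

Answer: ND ND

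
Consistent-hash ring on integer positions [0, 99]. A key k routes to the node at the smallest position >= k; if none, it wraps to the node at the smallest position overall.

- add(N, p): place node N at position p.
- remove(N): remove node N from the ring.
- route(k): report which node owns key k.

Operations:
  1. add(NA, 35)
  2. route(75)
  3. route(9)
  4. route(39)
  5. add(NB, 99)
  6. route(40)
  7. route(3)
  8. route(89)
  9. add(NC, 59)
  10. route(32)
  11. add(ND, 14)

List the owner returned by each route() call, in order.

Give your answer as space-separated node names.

Answer: NA NA NA NB NA NB NA

Derivation:
Op 1: add NA@35 -> ring=[35:NA]
Op 2: route key 75: none >= 75, wrap to smallest pos 35 -> NA
Op 3: route key 9: smallest pos >= 9 is 35 -> NA
Op 4: route key 39: none >= 39, wrap to smallest pos 35 -> NA
Op 5: add NB@99 -> ring=[35:NA,99:NB]
Op 6: route key 40: smallest pos >= 40 is 99 -> NB
Op 7: route key 3: smallest pos >= 3 is 35 -> NA
Op 8: route key 89: smallest pos >= 89 is 99 -> NB
Op 9: add NC@59 -> ring=[35:NA,59:NC,99:NB]
Op 10: route key 32: smallest pos >= 32 is 35 -> NA
Op 11: add ND@14 -> ring=[14:ND,35:NA,59:NC,99:NB]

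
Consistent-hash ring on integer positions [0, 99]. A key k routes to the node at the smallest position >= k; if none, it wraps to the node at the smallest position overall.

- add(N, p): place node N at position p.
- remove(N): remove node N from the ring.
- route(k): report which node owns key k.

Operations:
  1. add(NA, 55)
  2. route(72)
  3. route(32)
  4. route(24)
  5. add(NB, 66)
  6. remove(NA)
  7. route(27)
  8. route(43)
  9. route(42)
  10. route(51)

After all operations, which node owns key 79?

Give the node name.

Answer: NB

Derivation:
Op 1: add NA@55 -> ring=[55:NA]
Op 2: route key 72: none >= 72, wrap to smallest pos 55 -> NA
Op 3: route key 32: smallest pos >= 32 is 55 -> NA
Op 4: route key 24: smallest pos >= 24 is 55 -> NA
Op 5: add NB@66 -> ring=[55:NA,66:NB]
Op 6: remove NA -> ring=[66:NB]
Op 7: route key 27: smallest pos >= 27 is 66 -> NB
Op 8: route key 43: smallest pos >= 43 is 66 -> NB
Op 9: route key 42: smallest pos >= 42 is 66 -> NB
Op 10: route key 51: smallest pos >= 51 is 66 -> NB
Final route key 79: none >= 79, wrap to smallest pos 66 -> NB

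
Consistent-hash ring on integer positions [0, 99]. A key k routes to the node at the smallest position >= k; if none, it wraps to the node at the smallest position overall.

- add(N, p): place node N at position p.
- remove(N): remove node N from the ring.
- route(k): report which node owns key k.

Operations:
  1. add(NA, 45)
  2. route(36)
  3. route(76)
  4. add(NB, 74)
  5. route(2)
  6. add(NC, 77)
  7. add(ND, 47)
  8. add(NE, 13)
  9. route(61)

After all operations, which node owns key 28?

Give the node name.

Answer: NA

Derivation:
Op 1: add NA@45 -> ring=[45:NA]
Op 2: route key 36: smallest pos >= 36 is 45 -> NA
Op 3: route key 76: none >= 76, wrap to smallest pos 45 -> NA
Op 4: add NB@74 -> ring=[45:NA,74:NB]
Op 5: route key 2: smallest pos >= 2 is 45 -> NA
Op 6: add NC@77 -> ring=[45:NA,74:NB,77:NC]
Op 7: add ND@47 -> ring=[45:NA,47:ND,74:NB,77:NC]
Op 8: add NE@13 -> ring=[13:NE,45:NA,47:ND,74:NB,77:NC]
Op 9: route key 61: smallest pos >= 61 is 74 -> NB
Final route key 28: smallest pos >= 28 is 45 -> NA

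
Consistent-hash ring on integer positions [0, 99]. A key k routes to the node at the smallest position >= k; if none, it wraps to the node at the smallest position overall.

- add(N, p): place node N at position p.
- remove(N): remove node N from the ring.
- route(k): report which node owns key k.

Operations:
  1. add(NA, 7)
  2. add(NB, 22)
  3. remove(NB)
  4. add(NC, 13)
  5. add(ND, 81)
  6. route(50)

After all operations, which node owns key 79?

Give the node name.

Answer: ND

Derivation:
Op 1: add NA@7 -> ring=[7:NA]
Op 2: add NB@22 -> ring=[7:NA,22:NB]
Op 3: remove NB -> ring=[7:NA]
Op 4: add NC@13 -> ring=[7:NA,13:NC]
Op 5: add ND@81 -> ring=[7:NA,13:NC,81:ND]
Op 6: route key 50: smallest pos >= 50 is 81 -> ND
Final route key 79: smallest pos >= 79 is 81 -> ND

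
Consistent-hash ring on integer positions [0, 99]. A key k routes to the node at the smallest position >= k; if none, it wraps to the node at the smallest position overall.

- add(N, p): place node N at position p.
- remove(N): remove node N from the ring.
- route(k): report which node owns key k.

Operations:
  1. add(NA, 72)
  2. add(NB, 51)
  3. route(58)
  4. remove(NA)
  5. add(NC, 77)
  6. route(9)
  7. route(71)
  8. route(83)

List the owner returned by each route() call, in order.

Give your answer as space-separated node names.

Answer: NA NB NC NB

Derivation:
Op 1: add NA@72 -> ring=[72:NA]
Op 2: add NB@51 -> ring=[51:NB,72:NA]
Op 3: route key 58: smallest pos >= 58 is 72 -> NA
Op 4: remove NA -> ring=[51:NB]
Op 5: add NC@77 -> ring=[51:NB,77:NC]
Op 6: route key 9: smallest pos >= 9 is 51 -> NB
Op 7: route key 71: smallest pos >= 71 is 77 -> NC
Op 8: route key 83: none >= 83, wrap to smallest pos 51 -> NB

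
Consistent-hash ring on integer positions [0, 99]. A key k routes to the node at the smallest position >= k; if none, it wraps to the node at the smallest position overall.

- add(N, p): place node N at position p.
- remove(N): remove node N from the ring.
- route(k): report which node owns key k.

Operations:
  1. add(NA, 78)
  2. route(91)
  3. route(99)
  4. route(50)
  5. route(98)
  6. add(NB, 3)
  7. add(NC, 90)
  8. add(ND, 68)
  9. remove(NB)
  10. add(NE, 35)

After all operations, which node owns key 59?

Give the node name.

Op 1: add NA@78 -> ring=[78:NA]
Op 2: route key 91: none >= 91, wrap to smallest pos 78 -> NA
Op 3: route key 99: none >= 99, wrap to smallest pos 78 -> NA
Op 4: route key 50: smallest pos >= 50 is 78 -> NA
Op 5: route key 98: none >= 98, wrap to smallest pos 78 -> NA
Op 6: add NB@3 -> ring=[3:NB,78:NA]
Op 7: add NC@90 -> ring=[3:NB,78:NA,90:NC]
Op 8: add ND@68 -> ring=[3:NB,68:ND,78:NA,90:NC]
Op 9: remove NB -> ring=[68:ND,78:NA,90:NC]
Op 10: add NE@35 -> ring=[35:NE,68:ND,78:NA,90:NC]
Final route key 59: smallest pos >= 59 is 68 -> ND

Answer: ND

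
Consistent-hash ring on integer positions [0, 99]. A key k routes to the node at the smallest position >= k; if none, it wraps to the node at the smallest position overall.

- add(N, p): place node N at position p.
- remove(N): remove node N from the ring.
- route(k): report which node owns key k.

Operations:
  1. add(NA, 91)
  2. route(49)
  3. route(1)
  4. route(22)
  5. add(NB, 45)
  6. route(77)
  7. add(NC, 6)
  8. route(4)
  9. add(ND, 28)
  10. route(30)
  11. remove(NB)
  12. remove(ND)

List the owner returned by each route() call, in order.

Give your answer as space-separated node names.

Answer: NA NA NA NA NC NB

Derivation:
Op 1: add NA@91 -> ring=[91:NA]
Op 2: route key 49: smallest pos >= 49 is 91 -> NA
Op 3: route key 1: smallest pos >= 1 is 91 -> NA
Op 4: route key 22: smallest pos >= 22 is 91 -> NA
Op 5: add NB@45 -> ring=[45:NB,91:NA]
Op 6: route key 77: smallest pos >= 77 is 91 -> NA
Op 7: add NC@6 -> ring=[6:NC,45:NB,91:NA]
Op 8: route key 4: smallest pos >= 4 is 6 -> NC
Op 9: add ND@28 -> ring=[6:NC,28:ND,45:NB,91:NA]
Op 10: route key 30: smallest pos >= 30 is 45 -> NB
Op 11: remove NB -> ring=[6:NC,28:ND,91:NA]
Op 12: remove ND -> ring=[6:NC,91:NA]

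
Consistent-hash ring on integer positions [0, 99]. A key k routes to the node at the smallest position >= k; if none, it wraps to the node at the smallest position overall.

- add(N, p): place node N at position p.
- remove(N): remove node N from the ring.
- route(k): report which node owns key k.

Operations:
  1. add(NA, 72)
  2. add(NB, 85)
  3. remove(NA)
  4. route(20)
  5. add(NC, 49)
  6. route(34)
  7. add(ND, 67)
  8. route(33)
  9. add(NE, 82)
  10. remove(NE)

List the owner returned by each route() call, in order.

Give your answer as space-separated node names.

Op 1: add NA@72 -> ring=[72:NA]
Op 2: add NB@85 -> ring=[72:NA,85:NB]
Op 3: remove NA -> ring=[85:NB]
Op 4: route key 20: smallest pos >= 20 is 85 -> NB
Op 5: add NC@49 -> ring=[49:NC,85:NB]
Op 6: route key 34: smallest pos >= 34 is 49 -> NC
Op 7: add ND@67 -> ring=[49:NC,67:ND,85:NB]
Op 8: route key 33: smallest pos >= 33 is 49 -> NC
Op 9: add NE@82 -> ring=[49:NC,67:ND,82:NE,85:NB]
Op 10: remove NE -> ring=[49:NC,67:ND,85:NB]

Answer: NB NC NC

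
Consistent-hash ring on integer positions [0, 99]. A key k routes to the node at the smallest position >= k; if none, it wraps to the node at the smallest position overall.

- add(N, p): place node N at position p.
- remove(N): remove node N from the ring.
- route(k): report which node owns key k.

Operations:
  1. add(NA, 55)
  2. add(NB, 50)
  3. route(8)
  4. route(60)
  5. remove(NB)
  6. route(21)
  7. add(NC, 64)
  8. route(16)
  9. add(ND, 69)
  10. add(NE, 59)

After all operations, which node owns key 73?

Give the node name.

Answer: NA

Derivation:
Op 1: add NA@55 -> ring=[55:NA]
Op 2: add NB@50 -> ring=[50:NB,55:NA]
Op 3: route key 8: smallest pos >= 8 is 50 -> NB
Op 4: route key 60: none >= 60, wrap to smallest pos 50 -> NB
Op 5: remove NB -> ring=[55:NA]
Op 6: route key 21: smallest pos >= 21 is 55 -> NA
Op 7: add NC@64 -> ring=[55:NA,64:NC]
Op 8: route key 16: smallest pos >= 16 is 55 -> NA
Op 9: add ND@69 -> ring=[55:NA,64:NC,69:ND]
Op 10: add NE@59 -> ring=[55:NA,59:NE,64:NC,69:ND]
Final route key 73: none >= 73, wrap to smallest pos 55 -> NA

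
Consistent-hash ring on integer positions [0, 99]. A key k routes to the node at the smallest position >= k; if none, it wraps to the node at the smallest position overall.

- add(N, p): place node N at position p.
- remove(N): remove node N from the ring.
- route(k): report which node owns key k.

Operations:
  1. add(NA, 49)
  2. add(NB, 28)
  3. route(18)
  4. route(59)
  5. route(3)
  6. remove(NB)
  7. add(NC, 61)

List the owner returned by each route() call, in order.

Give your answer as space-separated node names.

Op 1: add NA@49 -> ring=[49:NA]
Op 2: add NB@28 -> ring=[28:NB,49:NA]
Op 3: route key 18: smallest pos >= 18 is 28 -> NB
Op 4: route key 59: none >= 59, wrap to smallest pos 28 -> NB
Op 5: route key 3: smallest pos >= 3 is 28 -> NB
Op 6: remove NB -> ring=[49:NA]
Op 7: add NC@61 -> ring=[49:NA,61:NC]

Answer: NB NB NB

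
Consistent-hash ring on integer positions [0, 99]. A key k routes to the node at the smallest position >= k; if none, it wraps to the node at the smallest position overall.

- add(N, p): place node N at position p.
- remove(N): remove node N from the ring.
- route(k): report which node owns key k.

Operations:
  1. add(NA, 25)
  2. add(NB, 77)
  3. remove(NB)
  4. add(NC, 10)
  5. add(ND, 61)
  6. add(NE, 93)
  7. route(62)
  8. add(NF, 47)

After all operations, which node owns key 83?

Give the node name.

Answer: NE

Derivation:
Op 1: add NA@25 -> ring=[25:NA]
Op 2: add NB@77 -> ring=[25:NA,77:NB]
Op 3: remove NB -> ring=[25:NA]
Op 4: add NC@10 -> ring=[10:NC,25:NA]
Op 5: add ND@61 -> ring=[10:NC,25:NA,61:ND]
Op 6: add NE@93 -> ring=[10:NC,25:NA,61:ND,93:NE]
Op 7: route key 62: smallest pos >= 62 is 93 -> NE
Op 8: add NF@47 -> ring=[10:NC,25:NA,47:NF,61:ND,93:NE]
Final route key 83: smallest pos >= 83 is 93 -> NE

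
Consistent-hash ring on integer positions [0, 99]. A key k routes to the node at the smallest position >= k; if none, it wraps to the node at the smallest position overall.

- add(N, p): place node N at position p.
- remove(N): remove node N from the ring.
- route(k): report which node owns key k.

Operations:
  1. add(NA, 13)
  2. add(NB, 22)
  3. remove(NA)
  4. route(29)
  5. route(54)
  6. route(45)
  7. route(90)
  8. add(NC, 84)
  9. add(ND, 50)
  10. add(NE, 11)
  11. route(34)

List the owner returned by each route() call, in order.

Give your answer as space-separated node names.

Op 1: add NA@13 -> ring=[13:NA]
Op 2: add NB@22 -> ring=[13:NA,22:NB]
Op 3: remove NA -> ring=[22:NB]
Op 4: route key 29: none >= 29, wrap to smallest pos 22 -> NB
Op 5: route key 54: none >= 54, wrap to smallest pos 22 -> NB
Op 6: route key 45: none >= 45, wrap to smallest pos 22 -> NB
Op 7: route key 90: none >= 90, wrap to smallest pos 22 -> NB
Op 8: add NC@84 -> ring=[22:NB,84:NC]
Op 9: add ND@50 -> ring=[22:NB,50:ND,84:NC]
Op 10: add NE@11 -> ring=[11:NE,22:NB,50:ND,84:NC]
Op 11: route key 34: smallest pos >= 34 is 50 -> ND

Answer: NB NB NB NB ND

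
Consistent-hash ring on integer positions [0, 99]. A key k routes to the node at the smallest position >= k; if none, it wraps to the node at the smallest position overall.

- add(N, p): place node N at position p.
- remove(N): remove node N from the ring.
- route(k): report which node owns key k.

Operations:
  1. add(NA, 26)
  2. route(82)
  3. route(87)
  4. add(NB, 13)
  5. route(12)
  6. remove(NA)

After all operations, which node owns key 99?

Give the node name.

Op 1: add NA@26 -> ring=[26:NA]
Op 2: route key 82: none >= 82, wrap to smallest pos 26 -> NA
Op 3: route key 87: none >= 87, wrap to smallest pos 26 -> NA
Op 4: add NB@13 -> ring=[13:NB,26:NA]
Op 5: route key 12: smallest pos >= 12 is 13 -> NB
Op 6: remove NA -> ring=[13:NB]
Final route key 99: none >= 99, wrap to smallest pos 13 -> NB

Answer: NB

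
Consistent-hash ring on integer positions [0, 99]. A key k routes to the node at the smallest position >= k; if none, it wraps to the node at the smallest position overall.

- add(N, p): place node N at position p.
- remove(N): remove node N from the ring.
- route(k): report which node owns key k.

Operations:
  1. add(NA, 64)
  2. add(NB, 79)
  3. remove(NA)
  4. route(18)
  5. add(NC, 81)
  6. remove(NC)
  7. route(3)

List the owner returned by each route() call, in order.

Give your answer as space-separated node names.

Answer: NB NB

Derivation:
Op 1: add NA@64 -> ring=[64:NA]
Op 2: add NB@79 -> ring=[64:NA,79:NB]
Op 3: remove NA -> ring=[79:NB]
Op 4: route key 18: smallest pos >= 18 is 79 -> NB
Op 5: add NC@81 -> ring=[79:NB,81:NC]
Op 6: remove NC -> ring=[79:NB]
Op 7: route key 3: smallest pos >= 3 is 79 -> NB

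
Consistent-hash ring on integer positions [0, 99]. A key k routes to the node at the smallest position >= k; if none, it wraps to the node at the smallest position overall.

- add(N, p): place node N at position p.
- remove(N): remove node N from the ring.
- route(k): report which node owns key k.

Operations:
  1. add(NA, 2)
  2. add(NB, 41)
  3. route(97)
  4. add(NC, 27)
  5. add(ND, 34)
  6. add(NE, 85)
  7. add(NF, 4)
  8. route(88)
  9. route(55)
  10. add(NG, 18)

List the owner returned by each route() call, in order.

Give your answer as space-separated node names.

Answer: NA NA NE

Derivation:
Op 1: add NA@2 -> ring=[2:NA]
Op 2: add NB@41 -> ring=[2:NA,41:NB]
Op 3: route key 97: none >= 97, wrap to smallest pos 2 -> NA
Op 4: add NC@27 -> ring=[2:NA,27:NC,41:NB]
Op 5: add ND@34 -> ring=[2:NA,27:NC,34:ND,41:NB]
Op 6: add NE@85 -> ring=[2:NA,27:NC,34:ND,41:NB,85:NE]
Op 7: add NF@4 -> ring=[2:NA,4:NF,27:NC,34:ND,41:NB,85:NE]
Op 8: route key 88: none >= 88, wrap to smallest pos 2 -> NA
Op 9: route key 55: smallest pos >= 55 is 85 -> NE
Op 10: add NG@18 -> ring=[2:NA,4:NF,18:NG,27:NC,34:ND,41:NB,85:NE]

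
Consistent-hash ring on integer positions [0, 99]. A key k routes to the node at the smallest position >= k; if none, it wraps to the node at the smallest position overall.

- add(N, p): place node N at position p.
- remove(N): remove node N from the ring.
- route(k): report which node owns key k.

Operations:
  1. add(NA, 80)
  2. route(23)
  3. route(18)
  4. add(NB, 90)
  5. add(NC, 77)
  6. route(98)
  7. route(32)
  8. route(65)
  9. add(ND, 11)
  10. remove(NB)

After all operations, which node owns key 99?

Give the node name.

Answer: ND

Derivation:
Op 1: add NA@80 -> ring=[80:NA]
Op 2: route key 23: smallest pos >= 23 is 80 -> NA
Op 3: route key 18: smallest pos >= 18 is 80 -> NA
Op 4: add NB@90 -> ring=[80:NA,90:NB]
Op 5: add NC@77 -> ring=[77:NC,80:NA,90:NB]
Op 6: route key 98: none >= 98, wrap to smallest pos 77 -> NC
Op 7: route key 32: smallest pos >= 32 is 77 -> NC
Op 8: route key 65: smallest pos >= 65 is 77 -> NC
Op 9: add ND@11 -> ring=[11:ND,77:NC,80:NA,90:NB]
Op 10: remove NB -> ring=[11:ND,77:NC,80:NA]
Final route key 99: none >= 99, wrap to smallest pos 11 -> ND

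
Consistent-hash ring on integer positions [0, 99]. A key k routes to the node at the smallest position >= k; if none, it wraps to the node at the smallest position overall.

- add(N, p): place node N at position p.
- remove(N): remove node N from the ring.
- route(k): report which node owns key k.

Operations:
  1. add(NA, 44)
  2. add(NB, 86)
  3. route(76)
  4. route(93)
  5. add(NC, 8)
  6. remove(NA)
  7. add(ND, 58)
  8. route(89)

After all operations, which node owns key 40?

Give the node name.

Answer: ND

Derivation:
Op 1: add NA@44 -> ring=[44:NA]
Op 2: add NB@86 -> ring=[44:NA,86:NB]
Op 3: route key 76: smallest pos >= 76 is 86 -> NB
Op 4: route key 93: none >= 93, wrap to smallest pos 44 -> NA
Op 5: add NC@8 -> ring=[8:NC,44:NA,86:NB]
Op 6: remove NA -> ring=[8:NC,86:NB]
Op 7: add ND@58 -> ring=[8:NC,58:ND,86:NB]
Op 8: route key 89: none >= 89, wrap to smallest pos 8 -> NC
Final route key 40: smallest pos >= 40 is 58 -> ND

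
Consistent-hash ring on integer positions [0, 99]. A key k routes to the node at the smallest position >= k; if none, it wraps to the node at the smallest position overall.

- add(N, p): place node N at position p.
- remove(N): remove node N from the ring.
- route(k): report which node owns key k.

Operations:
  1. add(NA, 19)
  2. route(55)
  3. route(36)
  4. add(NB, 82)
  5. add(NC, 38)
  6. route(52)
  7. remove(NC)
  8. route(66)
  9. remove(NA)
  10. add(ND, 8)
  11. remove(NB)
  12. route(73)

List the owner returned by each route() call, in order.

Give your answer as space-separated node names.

Op 1: add NA@19 -> ring=[19:NA]
Op 2: route key 55: none >= 55, wrap to smallest pos 19 -> NA
Op 3: route key 36: none >= 36, wrap to smallest pos 19 -> NA
Op 4: add NB@82 -> ring=[19:NA,82:NB]
Op 5: add NC@38 -> ring=[19:NA,38:NC,82:NB]
Op 6: route key 52: smallest pos >= 52 is 82 -> NB
Op 7: remove NC -> ring=[19:NA,82:NB]
Op 8: route key 66: smallest pos >= 66 is 82 -> NB
Op 9: remove NA -> ring=[82:NB]
Op 10: add ND@8 -> ring=[8:ND,82:NB]
Op 11: remove NB -> ring=[8:ND]
Op 12: route key 73: none >= 73, wrap to smallest pos 8 -> ND

Answer: NA NA NB NB ND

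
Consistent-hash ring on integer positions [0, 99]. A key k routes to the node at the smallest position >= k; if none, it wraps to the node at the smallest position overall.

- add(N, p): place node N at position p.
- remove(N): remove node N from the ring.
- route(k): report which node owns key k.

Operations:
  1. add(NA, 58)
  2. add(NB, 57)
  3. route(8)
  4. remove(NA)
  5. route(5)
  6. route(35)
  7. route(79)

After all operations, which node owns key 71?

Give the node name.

Answer: NB

Derivation:
Op 1: add NA@58 -> ring=[58:NA]
Op 2: add NB@57 -> ring=[57:NB,58:NA]
Op 3: route key 8: smallest pos >= 8 is 57 -> NB
Op 4: remove NA -> ring=[57:NB]
Op 5: route key 5: smallest pos >= 5 is 57 -> NB
Op 6: route key 35: smallest pos >= 35 is 57 -> NB
Op 7: route key 79: none >= 79, wrap to smallest pos 57 -> NB
Final route key 71: none >= 71, wrap to smallest pos 57 -> NB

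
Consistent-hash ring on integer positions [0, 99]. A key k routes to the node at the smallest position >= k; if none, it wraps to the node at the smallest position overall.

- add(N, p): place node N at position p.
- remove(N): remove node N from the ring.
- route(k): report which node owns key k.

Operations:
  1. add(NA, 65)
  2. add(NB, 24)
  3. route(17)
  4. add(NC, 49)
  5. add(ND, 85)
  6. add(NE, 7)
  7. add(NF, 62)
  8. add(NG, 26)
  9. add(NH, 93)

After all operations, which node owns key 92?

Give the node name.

Op 1: add NA@65 -> ring=[65:NA]
Op 2: add NB@24 -> ring=[24:NB,65:NA]
Op 3: route key 17: smallest pos >= 17 is 24 -> NB
Op 4: add NC@49 -> ring=[24:NB,49:NC,65:NA]
Op 5: add ND@85 -> ring=[24:NB,49:NC,65:NA,85:ND]
Op 6: add NE@7 -> ring=[7:NE,24:NB,49:NC,65:NA,85:ND]
Op 7: add NF@62 -> ring=[7:NE,24:NB,49:NC,62:NF,65:NA,85:ND]
Op 8: add NG@26 -> ring=[7:NE,24:NB,26:NG,49:NC,62:NF,65:NA,85:ND]
Op 9: add NH@93 -> ring=[7:NE,24:NB,26:NG,49:NC,62:NF,65:NA,85:ND,93:NH]
Final route key 92: smallest pos >= 92 is 93 -> NH

Answer: NH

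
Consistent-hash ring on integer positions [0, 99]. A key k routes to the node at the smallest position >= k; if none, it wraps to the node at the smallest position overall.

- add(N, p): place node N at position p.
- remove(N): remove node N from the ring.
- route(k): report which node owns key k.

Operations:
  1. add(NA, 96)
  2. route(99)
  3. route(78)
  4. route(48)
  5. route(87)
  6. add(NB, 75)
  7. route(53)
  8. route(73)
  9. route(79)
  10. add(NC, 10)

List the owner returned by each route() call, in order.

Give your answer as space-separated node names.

Answer: NA NA NA NA NB NB NA

Derivation:
Op 1: add NA@96 -> ring=[96:NA]
Op 2: route key 99: none >= 99, wrap to smallest pos 96 -> NA
Op 3: route key 78: smallest pos >= 78 is 96 -> NA
Op 4: route key 48: smallest pos >= 48 is 96 -> NA
Op 5: route key 87: smallest pos >= 87 is 96 -> NA
Op 6: add NB@75 -> ring=[75:NB,96:NA]
Op 7: route key 53: smallest pos >= 53 is 75 -> NB
Op 8: route key 73: smallest pos >= 73 is 75 -> NB
Op 9: route key 79: smallest pos >= 79 is 96 -> NA
Op 10: add NC@10 -> ring=[10:NC,75:NB,96:NA]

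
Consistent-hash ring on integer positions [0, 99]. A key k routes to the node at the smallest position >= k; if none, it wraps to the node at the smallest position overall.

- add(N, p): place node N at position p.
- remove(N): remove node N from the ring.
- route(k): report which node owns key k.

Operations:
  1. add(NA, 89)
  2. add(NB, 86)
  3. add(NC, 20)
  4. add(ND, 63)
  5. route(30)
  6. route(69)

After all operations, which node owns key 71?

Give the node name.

Answer: NB

Derivation:
Op 1: add NA@89 -> ring=[89:NA]
Op 2: add NB@86 -> ring=[86:NB,89:NA]
Op 3: add NC@20 -> ring=[20:NC,86:NB,89:NA]
Op 4: add ND@63 -> ring=[20:NC,63:ND,86:NB,89:NA]
Op 5: route key 30: smallest pos >= 30 is 63 -> ND
Op 6: route key 69: smallest pos >= 69 is 86 -> NB
Final route key 71: smallest pos >= 71 is 86 -> NB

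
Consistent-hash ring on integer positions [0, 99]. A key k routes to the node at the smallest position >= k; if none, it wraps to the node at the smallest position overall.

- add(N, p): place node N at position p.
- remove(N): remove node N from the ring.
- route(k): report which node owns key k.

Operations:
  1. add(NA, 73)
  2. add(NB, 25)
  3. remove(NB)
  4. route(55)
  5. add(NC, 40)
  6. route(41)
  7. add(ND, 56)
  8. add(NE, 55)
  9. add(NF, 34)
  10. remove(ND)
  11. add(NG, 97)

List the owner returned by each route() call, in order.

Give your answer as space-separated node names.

Op 1: add NA@73 -> ring=[73:NA]
Op 2: add NB@25 -> ring=[25:NB,73:NA]
Op 3: remove NB -> ring=[73:NA]
Op 4: route key 55: smallest pos >= 55 is 73 -> NA
Op 5: add NC@40 -> ring=[40:NC,73:NA]
Op 6: route key 41: smallest pos >= 41 is 73 -> NA
Op 7: add ND@56 -> ring=[40:NC,56:ND,73:NA]
Op 8: add NE@55 -> ring=[40:NC,55:NE,56:ND,73:NA]
Op 9: add NF@34 -> ring=[34:NF,40:NC,55:NE,56:ND,73:NA]
Op 10: remove ND -> ring=[34:NF,40:NC,55:NE,73:NA]
Op 11: add NG@97 -> ring=[34:NF,40:NC,55:NE,73:NA,97:NG]

Answer: NA NA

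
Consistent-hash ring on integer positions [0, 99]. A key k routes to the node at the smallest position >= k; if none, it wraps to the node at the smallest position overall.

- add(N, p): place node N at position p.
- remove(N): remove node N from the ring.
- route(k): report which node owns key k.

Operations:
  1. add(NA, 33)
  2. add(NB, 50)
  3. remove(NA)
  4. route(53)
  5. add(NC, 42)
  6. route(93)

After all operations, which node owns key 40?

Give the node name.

Op 1: add NA@33 -> ring=[33:NA]
Op 2: add NB@50 -> ring=[33:NA,50:NB]
Op 3: remove NA -> ring=[50:NB]
Op 4: route key 53: none >= 53, wrap to smallest pos 50 -> NB
Op 5: add NC@42 -> ring=[42:NC,50:NB]
Op 6: route key 93: none >= 93, wrap to smallest pos 42 -> NC
Final route key 40: smallest pos >= 40 is 42 -> NC

Answer: NC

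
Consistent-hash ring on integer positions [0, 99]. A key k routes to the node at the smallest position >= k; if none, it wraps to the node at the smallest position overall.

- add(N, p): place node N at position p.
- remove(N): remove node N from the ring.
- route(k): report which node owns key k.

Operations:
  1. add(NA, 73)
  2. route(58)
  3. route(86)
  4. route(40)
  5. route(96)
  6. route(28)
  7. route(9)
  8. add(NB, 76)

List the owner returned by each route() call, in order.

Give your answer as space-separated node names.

Answer: NA NA NA NA NA NA

Derivation:
Op 1: add NA@73 -> ring=[73:NA]
Op 2: route key 58: smallest pos >= 58 is 73 -> NA
Op 3: route key 86: none >= 86, wrap to smallest pos 73 -> NA
Op 4: route key 40: smallest pos >= 40 is 73 -> NA
Op 5: route key 96: none >= 96, wrap to smallest pos 73 -> NA
Op 6: route key 28: smallest pos >= 28 is 73 -> NA
Op 7: route key 9: smallest pos >= 9 is 73 -> NA
Op 8: add NB@76 -> ring=[73:NA,76:NB]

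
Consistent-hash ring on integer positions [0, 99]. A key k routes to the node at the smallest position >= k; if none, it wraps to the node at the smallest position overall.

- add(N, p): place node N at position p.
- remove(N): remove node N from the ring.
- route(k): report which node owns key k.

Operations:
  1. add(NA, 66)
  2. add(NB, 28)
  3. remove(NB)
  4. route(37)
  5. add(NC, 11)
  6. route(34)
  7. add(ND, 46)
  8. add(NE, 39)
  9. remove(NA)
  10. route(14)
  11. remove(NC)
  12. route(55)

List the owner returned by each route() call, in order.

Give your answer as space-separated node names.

Op 1: add NA@66 -> ring=[66:NA]
Op 2: add NB@28 -> ring=[28:NB,66:NA]
Op 3: remove NB -> ring=[66:NA]
Op 4: route key 37: smallest pos >= 37 is 66 -> NA
Op 5: add NC@11 -> ring=[11:NC,66:NA]
Op 6: route key 34: smallest pos >= 34 is 66 -> NA
Op 7: add ND@46 -> ring=[11:NC,46:ND,66:NA]
Op 8: add NE@39 -> ring=[11:NC,39:NE,46:ND,66:NA]
Op 9: remove NA -> ring=[11:NC,39:NE,46:ND]
Op 10: route key 14: smallest pos >= 14 is 39 -> NE
Op 11: remove NC -> ring=[39:NE,46:ND]
Op 12: route key 55: none >= 55, wrap to smallest pos 39 -> NE

Answer: NA NA NE NE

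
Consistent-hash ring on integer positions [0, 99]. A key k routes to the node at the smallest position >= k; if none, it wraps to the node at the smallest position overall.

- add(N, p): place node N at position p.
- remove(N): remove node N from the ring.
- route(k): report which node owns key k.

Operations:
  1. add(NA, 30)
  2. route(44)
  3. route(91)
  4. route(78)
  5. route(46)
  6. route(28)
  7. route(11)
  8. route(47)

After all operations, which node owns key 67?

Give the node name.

Op 1: add NA@30 -> ring=[30:NA]
Op 2: route key 44: none >= 44, wrap to smallest pos 30 -> NA
Op 3: route key 91: none >= 91, wrap to smallest pos 30 -> NA
Op 4: route key 78: none >= 78, wrap to smallest pos 30 -> NA
Op 5: route key 46: none >= 46, wrap to smallest pos 30 -> NA
Op 6: route key 28: smallest pos >= 28 is 30 -> NA
Op 7: route key 11: smallest pos >= 11 is 30 -> NA
Op 8: route key 47: none >= 47, wrap to smallest pos 30 -> NA
Final route key 67: none >= 67, wrap to smallest pos 30 -> NA

Answer: NA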